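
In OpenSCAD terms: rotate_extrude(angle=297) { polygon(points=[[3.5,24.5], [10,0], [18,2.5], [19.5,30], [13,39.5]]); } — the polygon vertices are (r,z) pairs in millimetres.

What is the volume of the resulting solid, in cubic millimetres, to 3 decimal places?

Profile (r,z), 5 vertices: (3.5,24.5) (10,0) (18,2.5) (19.5,30) (13,39.5)
edge 0: (3.5,24.5)→(10,0)  cross = 3.5·0 − 10·24.5 = -245.0000; (r_i+r_j)·cross = 13.5·-245.0000 = -3307.5000
edge 1: (10,0)→(18,2.5)  cross = 10·2.5 − 18·0 = 25.0000; (r_i+r_j)·cross = 28·25.0000 = 700.0000
edge 2: (18,2.5)→(19.5,30)  cross = 18·30 − 19.5·2.5 = 491.2500; (r_i+r_j)·cross = 37.5·491.2500 = 18421.8750
edge 3: (19.5,30)→(13,39.5)  cross = 19.5·39.5 − 13·30 = 380.2500; (r_i+r_j)·cross = 32.5·380.2500 = 12358.1250
edge 4: (13,39.5)→(3.5,24.5)  cross = 13·24.5 − 3.5·39.5 = 180.2500; (r_i+r_j)·cross = 16.5·180.2500 = 2974.1250
Σcross = 831.7500 → A = |Σcross|/2 = 415.8750 mm²
Σ(r_i+r_j)·cross = 31146.6250 → first moment M = |Σ|/6 = 5191.1042
R_c = M/A = 5191.1042/415.8750 = 12.4824 mm
θ = 297° = 5.183628 rad
V = θ·R_c·A = 5.183628·12.4824·415.8750 = 26908.752 mm³

Volume = 26908.752 mm³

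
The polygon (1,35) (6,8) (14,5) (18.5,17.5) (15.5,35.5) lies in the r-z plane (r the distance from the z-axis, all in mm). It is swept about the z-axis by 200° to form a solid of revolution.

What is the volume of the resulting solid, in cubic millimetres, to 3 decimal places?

Profile (r,z), 5 vertices: (1,35) (6,8) (14,5) (18.5,17.5) (15.5,35.5)
edge 0: (1,35)→(6,8)  cross = 1·8 − 6·35 = -202.0000; (r_i+r_j)·cross = 7·-202.0000 = -1414.0000
edge 1: (6,8)→(14,5)  cross = 6·5 − 14·8 = -82.0000; (r_i+r_j)·cross = 20·-82.0000 = -1640.0000
edge 2: (14,5)→(18.5,17.5)  cross = 14·17.5 − 18.5·5 = 152.5000; (r_i+r_j)·cross = 32.5·152.5000 = 4956.2500
edge 3: (18.5,17.5)→(15.5,35.5)  cross = 18.5·35.5 − 15.5·17.5 = 385.5000; (r_i+r_j)·cross = 34·385.5000 = 13107.0000
edge 4: (15.5,35.5)→(1,35)  cross = 15.5·35 − 1·35.5 = 507.0000; (r_i+r_j)·cross = 16.5·507.0000 = 8365.5000
Σcross = 761.0000 → A = |Σcross|/2 = 380.5000 mm²
Σ(r_i+r_j)·cross = 23374.7500 → first moment M = |Σ|/6 = 3895.7917
R_c = M/A = 3895.7917/380.5000 = 10.2386 mm
θ = 200° = 3.490659 rad
V = θ·R_c·A = 3.490659·10.2386·380.5000 = 13598.878 mm³

Volume = 13598.878 mm³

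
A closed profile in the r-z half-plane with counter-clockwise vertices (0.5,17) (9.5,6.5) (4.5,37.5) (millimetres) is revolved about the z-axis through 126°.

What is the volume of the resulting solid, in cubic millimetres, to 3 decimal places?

Volume = 1203.740 mm³

Profile (r,z), 3 vertices: (0.5,17) (9.5,6.5) (4.5,37.5)
edge 0: (0.5,17)→(9.5,6.5)  cross = 0.5·6.5 − 9.5·17 = -158.2500; (r_i+r_j)·cross = 10·-158.2500 = -1582.5000
edge 1: (9.5,6.5)→(4.5,37.5)  cross = 9.5·37.5 − 4.5·6.5 = 327.0000; (r_i+r_j)·cross = 14·327.0000 = 4578.0000
edge 2: (4.5,37.5)→(0.5,17)  cross = 4.5·17 − 0.5·37.5 = 57.7500; (r_i+r_j)·cross = 5·57.7500 = 288.7500
Σcross = 226.5000 → A = |Σcross|/2 = 113.2500 mm²
Σ(r_i+r_j)·cross = 3284.2500 → first moment M = |Σ|/6 = 547.3750
R_c = M/A = 547.3750/113.2500 = 4.8333 mm
θ = 126° = 2.199115 rad
V = θ·R_c·A = 2.199115·4.8333·113.2500 = 1203.740 mm³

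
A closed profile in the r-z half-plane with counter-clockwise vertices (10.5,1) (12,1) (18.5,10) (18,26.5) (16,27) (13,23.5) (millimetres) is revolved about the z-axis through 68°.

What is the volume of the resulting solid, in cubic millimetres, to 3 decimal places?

Volume = 2319.449 mm³

Profile (r,z), 6 vertices: (10.5,1) (12,1) (18.5,10) (18,26.5) (16,27) (13,23.5)
edge 0: (10.5,1)→(12,1)  cross = 10.5·1 − 12·1 = -1.5000; (r_i+r_j)·cross = 22.5·-1.5000 = -33.7500
edge 1: (12,1)→(18.5,10)  cross = 12·10 − 18.5·1 = 101.5000; (r_i+r_j)·cross = 30.5·101.5000 = 3095.7500
edge 2: (18.5,10)→(18,26.5)  cross = 18.5·26.5 − 18·10 = 310.2500; (r_i+r_j)·cross = 36.5·310.2500 = 11324.1250
edge 3: (18,26.5)→(16,27)  cross = 18·27 − 16·26.5 = 62.0000; (r_i+r_j)·cross = 34·62.0000 = 2108.0000
edge 4: (16,27)→(13,23.5)  cross = 16·23.5 − 13·27 = 25.0000; (r_i+r_j)·cross = 29·25.0000 = 725.0000
edge 5: (13,23.5)→(10.5,1)  cross = 13·1 − 10.5·23.5 = -233.7500; (r_i+r_j)·cross = 23.5·-233.7500 = -5493.1250
Σcross = 263.5000 → A = |Σcross|/2 = 131.7500 mm²
Σ(r_i+r_j)·cross = 11726.0000 → first moment M = |Σ|/6 = 1954.3333
R_c = M/A = 1954.3333/131.7500 = 14.8336 mm
θ = 68° = 1.186824 rad
V = θ·R_c·A = 1.186824·14.8336·131.7500 = 2319.449 mm³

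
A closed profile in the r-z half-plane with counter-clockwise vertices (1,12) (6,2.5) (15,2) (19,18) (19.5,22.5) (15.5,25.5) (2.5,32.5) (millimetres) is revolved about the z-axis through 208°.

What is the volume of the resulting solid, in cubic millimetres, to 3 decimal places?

Profile (r,z), 7 vertices: (1,12) (6,2.5) (15,2) (19,18) (19.5,22.5) (15.5,25.5) (2.5,32.5)
edge 0: (1,12)→(6,2.5)  cross = 1·2.5 − 6·12 = -69.5000; (r_i+r_j)·cross = 7·-69.5000 = -486.5000
edge 1: (6,2.5)→(15,2)  cross = 6·2 − 15·2.5 = -25.5000; (r_i+r_j)·cross = 21·-25.5000 = -535.5000
edge 2: (15,2)→(19,18)  cross = 15·18 − 19·2 = 232.0000; (r_i+r_j)·cross = 34·232.0000 = 7888.0000
edge 3: (19,18)→(19.5,22.5)  cross = 19·22.5 − 19.5·18 = 76.5000; (r_i+r_j)·cross = 38.5·76.5000 = 2945.2500
edge 4: (19.5,22.5)→(15.5,25.5)  cross = 19.5·25.5 − 15.5·22.5 = 148.5000; (r_i+r_j)·cross = 35·148.5000 = 5197.5000
edge 5: (15.5,25.5)→(2.5,32.5)  cross = 15.5·32.5 − 2.5·25.5 = 440.0000; (r_i+r_j)·cross = 18·440.0000 = 7920.0000
edge 6: (2.5,32.5)→(1,12)  cross = 2.5·12 − 1·32.5 = -2.5000; (r_i+r_j)·cross = 3.5·-2.5000 = -8.7500
Σcross = 799.5000 → A = |Σcross|/2 = 399.7500 mm²
Σ(r_i+r_j)·cross = 22920.0000 → first moment M = |Σ|/6 = 3820.0000
R_c = M/A = 3820.0000/399.7500 = 9.5560 mm
θ = 208° = 3.630285 rad
V = θ·R_c·A = 3.630285·9.5560·399.7500 = 13867.688 mm³

Volume = 13867.688 mm³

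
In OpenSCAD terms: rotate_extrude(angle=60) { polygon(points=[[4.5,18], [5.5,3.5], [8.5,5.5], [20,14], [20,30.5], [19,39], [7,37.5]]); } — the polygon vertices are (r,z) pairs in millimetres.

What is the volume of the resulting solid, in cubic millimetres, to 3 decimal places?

Volume = 5477.869 mm³

Profile (r,z), 7 vertices: (4.5,18) (5.5,3.5) (8.5,5.5) (20,14) (20,30.5) (19,39) (7,37.5)
edge 0: (4.5,18)→(5.5,3.5)  cross = 4.5·3.5 − 5.5·18 = -83.2500; (r_i+r_j)·cross = 10·-83.2500 = -832.5000
edge 1: (5.5,3.5)→(8.5,5.5)  cross = 5.5·5.5 − 8.5·3.5 = 0.5000; (r_i+r_j)·cross = 14·0.5000 = 7.0000
edge 2: (8.5,5.5)→(20,14)  cross = 8.5·14 − 20·5.5 = 9.0000; (r_i+r_j)·cross = 28.5·9.0000 = 256.5000
edge 3: (20,14)→(20,30.5)  cross = 20·30.5 − 20·14 = 330.0000; (r_i+r_j)·cross = 40·330.0000 = 13200.0000
edge 4: (20,30.5)→(19,39)  cross = 20·39 − 19·30.5 = 200.5000; (r_i+r_j)·cross = 39·200.5000 = 7819.5000
edge 5: (19,39)→(7,37.5)  cross = 19·37.5 − 7·39 = 439.5000; (r_i+r_j)·cross = 26·439.5000 = 11427.0000
edge 6: (7,37.5)→(4.5,18)  cross = 7·18 − 4.5·37.5 = -42.7500; (r_i+r_j)·cross = 11.5·-42.7500 = -491.6250
Σcross = 853.5000 → A = |Σcross|/2 = 426.7500 mm²
Σ(r_i+r_j)·cross = 31385.8750 → first moment M = |Σ|/6 = 5230.9792
R_c = M/A = 5230.9792/426.7500 = 12.2577 mm
θ = 60° = 1.047198 rad
V = θ·R_c·A = 1.047198·12.2577·426.7500 = 5477.869 mm³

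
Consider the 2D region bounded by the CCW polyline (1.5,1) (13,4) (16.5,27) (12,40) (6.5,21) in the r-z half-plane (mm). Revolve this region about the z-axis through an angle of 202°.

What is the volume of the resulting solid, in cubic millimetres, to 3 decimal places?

Profile (r,z), 5 vertices: (1.5,1) (13,4) (16.5,27) (12,40) (6.5,21)
edge 0: (1.5,1)→(13,4)  cross = 1.5·4 − 13·1 = -7.0000; (r_i+r_j)·cross = 14.5·-7.0000 = -101.5000
edge 1: (13,4)→(16.5,27)  cross = 13·27 − 16.5·4 = 285.0000; (r_i+r_j)·cross = 29.5·285.0000 = 8407.5000
edge 2: (16.5,27)→(12,40)  cross = 16.5·40 − 12·27 = 336.0000; (r_i+r_j)·cross = 28.5·336.0000 = 9576.0000
edge 3: (12,40)→(6.5,21)  cross = 12·21 − 6.5·40 = -8.0000; (r_i+r_j)·cross = 18.5·-8.0000 = -148.0000
edge 4: (6.5,21)→(1.5,1)  cross = 6.5·1 − 1.5·21 = -25.0000; (r_i+r_j)·cross = 8·-25.0000 = -200.0000
Σcross = 581.0000 → A = |Σcross|/2 = 290.5000 mm²
Σ(r_i+r_j)·cross = 17534.0000 → first moment M = |Σ|/6 = 2922.3333
R_c = M/A = 2922.3333/290.5000 = 10.0597 mm
θ = 202° = 3.525565 rad
V = θ·R_c·A = 3.525565·10.0597·290.5000 = 10302.876 mm³

Volume = 10302.876 mm³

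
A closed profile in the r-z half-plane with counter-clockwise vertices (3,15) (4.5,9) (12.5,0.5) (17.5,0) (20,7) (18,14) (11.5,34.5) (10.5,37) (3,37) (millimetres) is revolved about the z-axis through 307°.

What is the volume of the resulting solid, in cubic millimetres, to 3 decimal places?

Profile (r,z), 9 vertices: (3,15) (4.5,9) (12.5,0.5) (17.5,0) (20,7) (18,14) (11.5,34.5) (10.5,37) (3,37)
edge 0: (3,15)→(4.5,9)  cross = 3·9 − 4.5·15 = -40.5000; (r_i+r_j)·cross = 7.5·-40.5000 = -303.7500
edge 1: (4.5,9)→(12.5,0.5)  cross = 4.5·0.5 − 12.5·9 = -110.2500; (r_i+r_j)·cross = 17·-110.2500 = -1874.2500
edge 2: (12.5,0.5)→(17.5,0)  cross = 12.5·0 − 17.5·0.5 = -8.7500; (r_i+r_j)·cross = 30·-8.7500 = -262.5000
edge 3: (17.5,0)→(20,7)  cross = 17.5·7 − 20·0 = 122.5000; (r_i+r_j)·cross = 37.5·122.5000 = 4593.7500
edge 4: (20,7)→(18,14)  cross = 20·14 − 18·7 = 154.0000; (r_i+r_j)·cross = 38·154.0000 = 5852.0000
edge 5: (18,14)→(11.5,34.5)  cross = 18·34.5 − 11.5·14 = 460.0000; (r_i+r_j)·cross = 29.5·460.0000 = 13570.0000
edge 6: (11.5,34.5)→(10.5,37)  cross = 11.5·37 − 10.5·34.5 = 63.2500; (r_i+r_j)·cross = 22·63.2500 = 1391.5000
edge 7: (10.5,37)→(3,37)  cross = 10.5·37 − 3·37 = 277.5000; (r_i+r_j)·cross = 13.5·277.5000 = 3746.2500
edge 8: (3,37)→(3,15)  cross = 3·15 − 3·37 = -66.0000; (r_i+r_j)·cross = 6·-66.0000 = -396.0000
Σcross = 851.7500 → A = |Σcross|/2 = 425.8750 mm²
Σ(r_i+r_j)·cross = 26317.0000 → first moment M = |Σ|/6 = 4386.1667
R_c = M/A = 4386.1667/425.8750 = 10.2992 mm
θ = 307° = 5.358161 rad
V = θ·R_c·A = 5.358161·10.2992·425.8750 = 23501.786 mm³

Volume = 23501.786 mm³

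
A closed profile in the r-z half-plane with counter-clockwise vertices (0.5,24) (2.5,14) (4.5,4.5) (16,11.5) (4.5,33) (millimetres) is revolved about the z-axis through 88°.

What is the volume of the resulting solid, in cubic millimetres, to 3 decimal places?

Profile (r,z), 5 vertices: (0.5,24) (2.5,14) (4.5,4.5) (16,11.5) (4.5,33)
edge 0: (0.5,24)→(2.5,14)  cross = 0.5·14 − 2.5·24 = -53.0000; (r_i+r_j)·cross = 3·-53.0000 = -159.0000
edge 1: (2.5,14)→(4.5,4.5)  cross = 2.5·4.5 − 4.5·14 = -51.7500; (r_i+r_j)·cross = 7·-51.7500 = -362.2500
edge 2: (4.5,4.5)→(16,11.5)  cross = 4.5·11.5 − 16·4.5 = -20.2500; (r_i+r_j)·cross = 20.5·-20.2500 = -415.1250
edge 3: (16,11.5)→(4.5,33)  cross = 16·33 − 4.5·11.5 = 476.2500; (r_i+r_j)·cross = 20.5·476.2500 = 9763.1250
edge 4: (4.5,33)→(0.5,24)  cross = 4.5·24 − 0.5·33 = 91.5000; (r_i+r_j)·cross = 5·91.5000 = 457.5000
Σcross = 442.7500 → A = |Σcross|/2 = 221.3750 mm²
Σ(r_i+r_j)·cross = 9284.2500 → first moment M = |Σ|/6 = 1547.3750
R_c = M/A = 1547.3750/221.3750 = 6.9898 mm
θ = 88° = 1.535890 rad
V = θ·R_c·A = 1.535890·6.9898·221.3750 = 2376.597 mm³

Volume = 2376.597 mm³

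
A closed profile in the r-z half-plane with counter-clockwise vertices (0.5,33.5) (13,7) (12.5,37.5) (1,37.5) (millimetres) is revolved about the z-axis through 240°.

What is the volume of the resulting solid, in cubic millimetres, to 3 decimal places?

Volume = 7129.321 mm³

Profile (r,z), 4 vertices: (0.5,33.5) (13,7) (12.5,37.5) (1,37.5)
edge 0: (0.5,33.5)→(13,7)  cross = 0.5·7 − 13·33.5 = -432.0000; (r_i+r_j)·cross = 13.5·-432.0000 = -5832.0000
edge 1: (13,7)→(12.5,37.5)  cross = 13·37.5 − 12.5·7 = 400.0000; (r_i+r_j)·cross = 25.5·400.0000 = 10200.0000
edge 2: (12.5,37.5)→(1,37.5)  cross = 12.5·37.5 − 1·37.5 = 431.2500; (r_i+r_j)·cross = 13.5·431.2500 = 5821.8750
edge 3: (1,37.5)→(0.5,33.5)  cross = 1·33.5 − 0.5·37.5 = 14.7500; (r_i+r_j)·cross = 1.5·14.7500 = 22.1250
Σcross = 414.0000 → A = |Σcross|/2 = 207.0000 mm²
Σ(r_i+r_j)·cross = 10212.0000 → first moment M = |Σ|/6 = 1702.0000
R_c = M/A = 1702.0000/207.0000 = 8.2222 mm
θ = 240° = 4.188790 rad
V = θ·R_c·A = 4.188790·8.2222·207.0000 = 7129.321 mm³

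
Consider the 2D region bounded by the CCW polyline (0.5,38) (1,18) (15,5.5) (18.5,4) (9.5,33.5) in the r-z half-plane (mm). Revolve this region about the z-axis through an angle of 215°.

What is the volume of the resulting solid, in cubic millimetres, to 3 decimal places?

Volume = 8791.618 mm³

Profile (r,z), 5 vertices: (0.5,38) (1,18) (15,5.5) (18.5,4) (9.5,33.5)
edge 0: (0.5,38)→(1,18)  cross = 0.5·18 − 1·38 = -29.0000; (r_i+r_j)·cross = 1.5·-29.0000 = -43.5000
edge 1: (1,18)→(15,5.5)  cross = 1·5.5 − 15·18 = -264.5000; (r_i+r_j)·cross = 16·-264.5000 = -4232.0000
edge 2: (15,5.5)→(18.5,4)  cross = 15·4 − 18.5·5.5 = -41.7500; (r_i+r_j)·cross = 33.5·-41.7500 = -1398.6250
edge 3: (18.5,4)→(9.5,33.5)  cross = 18.5·33.5 − 9.5·4 = 581.7500; (r_i+r_j)·cross = 28·581.7500 = 16289.0000
edge 4: (9.5,33.5)→(0.5,38)  cross = 9.5·38 − 0.5·33.5 = 344.2500; (r_i+r_j)·cross = 10·344.2500 = 3442.5000
Σcross = 590.7500 → A = |Σcross|/2 = 295.3750 mm²
Σ(r_i+r_j)·cross = 14057.3750 → first moment M = |Σ|/6 = 2342.8958
R_c = M/A = 2342.8958/295.3750 = 7.9319 mm
θ = 215° = 3.752458 rad
V = θ·R_c·A = 3.752458·7.9319·295.3750 = 8791.618 mm³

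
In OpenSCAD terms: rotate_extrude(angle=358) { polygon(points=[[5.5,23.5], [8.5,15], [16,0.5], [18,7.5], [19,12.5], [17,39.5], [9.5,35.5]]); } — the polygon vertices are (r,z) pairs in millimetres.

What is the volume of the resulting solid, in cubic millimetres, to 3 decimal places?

Profile (r,z), 7 vertices: (5.5,23.5) (8.5,15) (16,0.5) (18,7.5) (19,12.5) (17,39.5) (9.5,35.5)
edge 0: (5.5,23.5)→(8.5,15)  cross = 5.5·15 − 8.5·23.5 = -117.2500; (r_i+r_j)·cross = 14·-117.2500 = -1641.5000
edge 1: (8.5,15)→(16,0.5)  cross = 8.5·0.5 − 16·15 = -235.7500; (r_i+r_j)·cross = 24.5·-235.7500 = -5775.8750
edge 2: (16,0.5)→(18,7.5)  cross = 16·7.5 − 18·0.5 = 111.0000; (r_i+r_j)·cross = 34·111.0000 = 3774.0000
edge 3: (18,7.5)→(19,12.5)  cross = 18·12.5 − 19·7.5 = 82.5000; (r_i+r_j)·cross = 37·82.5000 = 3052.5000
edge 4: (19,12.5)→(17,39.5)  cross = 19·39.5 − 17·12.5 = 538.0000; (r_i+r_j)·cross = 36·538.0000 = 19368.0000
edge 5: (17,39.5)→(9.5,35.5)  cross = 17·35.5 − 9.5·39.5 = 228.2500; (r_i+r_j)·cross = 26.5·228.2500 = 6048.6250
edge 6: (9.5,35.5)→(5.5,23.5)  cross = 9.5·23.5 − 5.5·35.5 = 28.0000; (r_i+r_j)·cross = 15·28.0000 = 420.0000
Σcross = 634.7500 → A = |Σcross|/2 = 317.3750 mm²
Σ(r_i+r_j)·cross = 25245.7500 → first moment M = |Σ|/6 = 4207.6250
R_c = M/A = 4207.6250/317.3750 = 13.2576 mm
θ = 358° = 6.248279 rad
V = θ·R_c·A = 6.248279·13.2576·317.3750 = 26290.414 mm³

Volume = 26290.414 mm³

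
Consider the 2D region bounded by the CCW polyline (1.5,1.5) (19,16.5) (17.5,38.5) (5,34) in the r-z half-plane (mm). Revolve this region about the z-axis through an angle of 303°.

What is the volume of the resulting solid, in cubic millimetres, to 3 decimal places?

Profile (r,z), 4 vertices: (1.5,1.5) (19,16.5) (17.5,38.5) (5,34)
edge 0: (1.5,1.5)→(19,16.5)  cross = 1.5·16.5 − 19·1.5 = -3.7500; (r_i+r_j)·cross = 20.5·-3.7500 = -76.8750
edge 1: (19,16.5)→(17.5,38.5)  cross = 19·38.5 − 17.5·16.5 = 442.7500; (r_i+r_j)·cross = 36.5·442.7500 = 16160.3750
edge 2: (17.5,38.5)→(5,34)  cross = 17.5·34 − 5·38.5 = 402.5000; (r_i+r_j)·cross = 22.5·402.5000 = 9056.2500
edge 3: (5,34)→(1.5,1.5)  cross = 5·1.5 − 1.5·34 = -43.5000; (r_i+r_j)·cross = 6.5·-43.5000 = -282.7500
Σcross = 798.0000 → A = |Σcross|/2 = 399.0000 mm²
Σ(r_i+r_j)·cross = 24857.0000 → first moment M = |Σ|/6 = 4142.8333
R_c = M/A = 4142.8333/399.0000 = 10.3830 mm
θ = 303° = 5.288348 rad
V = θ·R_c·A = 5.288348·10.3830·399.0000 = 21908.743 mm³

Volume = 21908.743 mm³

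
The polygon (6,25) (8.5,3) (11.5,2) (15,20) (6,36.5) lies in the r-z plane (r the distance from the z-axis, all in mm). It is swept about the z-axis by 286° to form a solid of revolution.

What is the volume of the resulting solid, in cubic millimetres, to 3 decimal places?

Profile (r,z), 5 vertices: (6,25) (8.5,3) (11.5,2) (15,20) (6,36.5)
edge 0: (6,25)→(8.5,3)  cross = 6·3 − 8.5·25 = -194.5000; (r_i+r_j)·cross = 14.5·-194.5000 = -2820.2500
edge 1: (8.5,3)→(11.5,2)  cross = 8.5·2 − 11.5·3 = -17.5000; (r_i+r_j)·cross = 20·-17.5000 = -350.0000
edge 2: (11.5,2)→(15,20)  cross = 11.5·20 − 15·2 = 200.0000; (r_i+r_j)·cross = 26.5·200.0000 = 5300.0000
edge 3: (15,20)→(6,36.5)  cross = 15·36.5 − 6·20 = 427.5000; (r_i+r_j)·cross = 21·427.5000 = 8977.5000
edge 4: (6,36.5)→(6,25)  cross = 6·25 − 6·36.5 = -69.0000; (r_i+r_j)·cross = 12·-69.0000 = -828.0000
Σcross = 346.5000 → A = |Σcross|/2 = 173.2500 mm²
Σ(r_i+r_j)·cross = 10279.2500 → first moment M = |Σ|/6 = 1713.2083
R_c = M/A = 1713.2083/173.2500 = 9.8886 mm
θ = 286° = 4.991642 rad
V = θ·R_c·A = 4.991642·9.8886·173.2500 = 8551.722 mm³

Volume = 8551.722 mm³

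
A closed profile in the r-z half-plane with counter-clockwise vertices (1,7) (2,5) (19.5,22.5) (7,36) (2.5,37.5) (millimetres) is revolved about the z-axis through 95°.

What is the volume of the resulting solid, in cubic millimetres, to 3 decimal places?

Volume = 4101.564 mm³

Profile (r,z), 5 vertices: (1,7) (2,5) (19.5,22.5) (7,36) (2.5,37.5)
edge 0: (1,7)→(2,5)  cross = 1·5 − 2·7 = -9.0000; (r_i+r_j)·cross = 3·-9.0000 = -27.0000
edge 1: (2,5)→(19.5,22.5)  cross = 2·22.5 − 19.5·5 = -52.5000; (r_i+r_j)·cross = 21.5·-52.5000 = -1128.7500
edge 2: (19.5,22.5)→(7,36)  cross = 19.5·36 − 7·22.5 = 544.5000; (r_i+r_j)·cross = 26.5·544.5000 = 14429.2500
edge 3: (7,36)→(2.5,37.5)  cross = 7·37.5 − 2.5·36 = 172.5000; (r_i+r_j)·cross = 9.5·172.5000 = 1638.7500
edge 4: (2.5,37.5)→(1,7)  cross = 2.5·7 − 1·37.5 = -20.0000; (r_i+r_j)·cross = 3.5·-20.0000 = -70.0000
Σcross = 635.5000 → A = |Σcross|/2 = 317.7500 mm²
Σ(r_i+r_j)·cross = 14842.2500 → first moment M = |Σ|/6 = 2473.7083
R_c = M/A = 2473.7083/317.7500 = 7.7851 mm
θ = 95° = 1.658063 rad
V = θ·R_c·A = 1.658063·7.7851·317.7500 = 4101.564 mm³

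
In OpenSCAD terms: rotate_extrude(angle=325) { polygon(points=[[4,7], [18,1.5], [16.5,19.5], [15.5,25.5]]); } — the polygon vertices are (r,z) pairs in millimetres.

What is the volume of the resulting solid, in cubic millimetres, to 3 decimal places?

Profile (r,z), 4 vertices: (4,7) (18,1.5) (16.5,19.5) (15.5,25.5)
edge 0: (4,7)→(18,1.5)  cross = 4·1.5 − 18·7 = -120.0000; (r_i+r_j)·cross = 22·-120.0000 = -2640.0000
edge 1: (18,1.5)→(16.5,19.5)  cross = 18·19.5 − 16.5·1.5 = 326.2500; (r_i+r_j)·cross = 34.5·326.2500 = 11255.6250
edge 2: (16.5,19.5)→(15.5,25.5)  cross = 16.5·25.5 − 15.5·19.5 = 118.5000; (r_i+r_j)·cross = 32·118.5000 = 3792.0000
edge 3: (15.5,25.5)→(4,7)  cross = 15.5·7 − 4·25.5 = 6.5000; (r_i+r_j)·cross = 19.5·6.5000 = 126.7500
Σcross = 331.2500 → A = |Σcross|/2 = 165.6250 mm²
Σ(r_i+r_j)·cross = 12534.3750 → first moment M = |Σ|/6 = 2089.0625
R_c = M/A = 2089.0625/165.6250 = 12.6132 mm
θ = 325° = 5.672320 rad
V = θ·R_c·A = 5.672320·12.6132·165.6250 = 11849.831 mm³

Volume = 11849.831 mm³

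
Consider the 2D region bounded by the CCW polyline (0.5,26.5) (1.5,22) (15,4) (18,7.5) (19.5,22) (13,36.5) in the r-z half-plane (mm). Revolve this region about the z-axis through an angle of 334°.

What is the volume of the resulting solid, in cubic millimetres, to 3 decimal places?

Volume = 22870.557 mm³

Profile (r,z), 6 vertices: (0.5,26.5) (1.5,22) (15,4) (18,7.5) (19.5,22) (13,36.5)
edge 0: (0.5,26.5)→(1.5,22)  cross = 0.5·22 − 1.5·26.5 = -28.7500; (r_i+r_j)·cross = 2·-28.7500 = -57.5000
edge 1: (1.5,22)→(15,4)  cross = 1.5·4 − 15·22 = -324.0000; (r_i+r_j)·cross = 16.5·-324.0000 = -5346.0000
edge 2: (15,4)→(18,7.5)  cross = 15·7.5 − 18·4 = 40.5000; (r_i+r_j)·cross = 33·40.5000 = 1336.5000
edge 3: (18,7.5)→(19.5,22)  cross = 18·22 − 19.5·7.5 = 249.7500; (r_i+r_j)·cross = 37.5·249.7500 = 9365.6250
edge 4: (19.5,22)→(13,36.5)  cross = 19.5·36.5 − 13·22 = 425.7500; (r_i+r_j)·cross = 32.5·425.7500 = 13836.8750
edge 5: (13,36.5)→(0.5,26.5)  cross = 13·26.5 − 0.5·36.5 = 326.2500; (r_i+r_j)·cross = 13.5·326.2500 = 4404.3750
Σcross = 689.5000 → A = |Σcross|/2 = 344.7500 mm²
Σ(r_i+r_j)·cross = 23539.8750 → first moment M = |Σ|/6 = 3923.3125
R_c = M/A = 3923.3125/344.7500 = 11.3802 mm
θ = 334° = 5.829400 rad
V = θ·R_c·A = 5.829400·11.3802·344.7500 = 22870.557 mm³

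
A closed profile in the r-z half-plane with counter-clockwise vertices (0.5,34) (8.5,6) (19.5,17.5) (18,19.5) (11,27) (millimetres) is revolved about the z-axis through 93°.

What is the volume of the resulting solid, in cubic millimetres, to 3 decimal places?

Volume = 3457.627 mm³

Profile (r,z), 5 vertices: (0.5,34) (8.5,6) (19.5,17.5) (18,19.5) (11,27)
edge 0: (0.5,34)→(8.5,6)  cross = 0.5·6 − 8.5·34 = -286.0000; (r_i+r_j)·cross = 9·-286.0000 = -2574.0000
edge 1: (8.5,6)→(19.5,17.5)  cross = 8.5·17.5 − 19.5·6 = 31.7500; (r_i+r_j)·cross = 28·31.7500 = 889.0000
edge 2: (19.5,17.5)→(18,19.5)  cross = 19.5·19.5 − 18·17.5 = 65.2500; (r_i+r_j)·cross = 37.5·65.2500 = 2446.8750
edge 3: (18,19.5)→(11,27)  cross = 18·27 − 11·19.5 = 271.5000; (r_i+r_j)·cross = 29·271.5000 = 7873.5000
edge 4: (11,27)→(0.5,34)  cross = 11·34 − 0.5·27 = 360.5000; (r_i+r_j)·cross = 11.5·360.5000 = 4145.7500
Σcross = 443.0000 → A = |Σcross|/2 = 221.5000 mm²
Σ(r_i+r_j)·cross = 12781.1250 → first moment M = |Σ|/6 = 2130.1875
R_c = M/A = 2130.1875/221.5000 = 9.6171 mm
θ = 93° = 1.623156 rad
V = θ·R_c·A = 1.623156·9.6171·221.5000 = 3457.627 mm³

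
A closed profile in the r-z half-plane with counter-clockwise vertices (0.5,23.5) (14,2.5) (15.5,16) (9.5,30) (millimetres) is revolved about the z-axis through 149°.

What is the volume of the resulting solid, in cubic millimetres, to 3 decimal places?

Profile (r,z), 4 vertices: (0.5,23.5) (14,2.5) (15.5,16) (9.5,30)
edge 0: (0.5,23.5)→(14,2.5)  cross = 0.5·2.5 − 14·23.5 = -327.7500; (r_i+r_j)·cross = 14.5·-327.7500 = -4752.3750
edge 1: (14,2.5)→(15.5,16)  cross = 14·16 − 15.5·2.5 = 185.2500; (r_i+r_j)·cross = 29.5·185.2500 = 5464.8750
edge 2: (15.5,16)→(9.5,30)  cross = 15.5·30 − 9.5·16 = 313.0000; (r_i+r_j)·cross = 25·313.0000 = 7825.0000
edge 3: (9.5,30)→(0.5,23.5)  cross = 9.5·23.5 − 0.5·30 = 208.2500; (r_i+r_j)·cross = 10·208.2500 = 2082.5000
Σcross = 378.7500 → A = |Σcross|/2 = 189.3750 mm²
Σ(r_i+r_j)·cross = 10620.0000 → first moment M = |Σ|/6 = 1770.0000
R_c = M/A = 1770.0000/189.3750 = 9.3465 mm
θ = 149° = 2.600541 rad
V = θ·R_c·A = 2.600541·9.3465·189.3750 = 4602.957 mm³

Volume = 4602.957 mm³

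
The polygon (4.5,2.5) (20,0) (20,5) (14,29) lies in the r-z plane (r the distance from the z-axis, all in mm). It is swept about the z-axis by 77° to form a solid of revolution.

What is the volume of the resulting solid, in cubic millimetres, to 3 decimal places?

Volume = 4109.713 mm³

Profile (r,z), 4 vertices: (4.5,2.5) (20,0) (20,5) (14,29)
edge 0: (4.5,2.5)→(20,0)  cross = 4.5·0 − 20·2.5 = -50.0000; (r_i+r_j)·cross = 24.5·-50.0000 = -1225.0000
edge 1: (20,0)→(20,5)  cross = 20·5 − 20·0 = 100.0000; (r_i+r_j)·cross = 40·100.0000 = 4000.0000
edge 2: (20,5)→(14,29)  cross = 20·29 − 14·5 = 510.0000; (r_i+r_j)·cross = 34·510.0000 = 17340.0000
edge 3: (14,29)→(4.5,2.5)  cross = 14·2.5 − 4.5·29 = -95.5000; (r_i+r_j)·cross = 18.5·-95.5000 = -1766.7500
Σcross = 464.5000 → A = |Σcross|/2 = 232.2500 mm²
Σ(r_i+r_j)·cross = 18348.2500 → first moment M = |Σ|/6 = 3058.0417
R_c = M/A = 3058.0417/232.2500 = 13.1670 mm
θ = 77° = 1.343904 rad
V = θ·R_c·A = 1.343904·13.1670·232.2500 = 4109.713 mm³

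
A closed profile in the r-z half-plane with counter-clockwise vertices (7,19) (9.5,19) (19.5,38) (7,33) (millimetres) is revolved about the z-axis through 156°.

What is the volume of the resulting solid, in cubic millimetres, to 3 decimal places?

Volume = 3436.291 mm³

Profile (r,z), 4 vertices: (7,19) (9.5,19) (19.5,38) (7,33)
edge 0: (7,19)→(9.5,19)  cross = 7·19 − 9.5·19 = -47.5000; (r_i+r_j)·cross = 16.5·-47.5000 = -783.7500
edge 1: (9.5,19)→(19.5,38)  cross = 9.5·38 − 19.5·19 = -9.5000; (r_i+r_j)·cross = 29·-9.5000 = -275.5000
edge 2: (19.5,38)→(7,33)  cross = 19.5·33 − 7·38 = 377.5000; (r_i+r_j)·cross = 26.5·377.5000 = 10003.7500
edge 3: (7,33)→(7,19)  cross = 7·19 − 7·33 = -98.0000; (r_i+r_j)·cross = 14·-98.0000 = -1372.0000
Σcross = 222.5000 → A = |Σcross|/2 = 111.2500 mm²
Σ(r_i+r_j)·cross = 7572.5000 → first moment M = |Σ|/6 = 1262.0833
R_c = M/A = 1262.0833/111.2500 = 11.3446 mm
θ = 156° = 2.722714 rad
V = θ·R_c·A = 2.722714·11.3446·111.2500 = 3436.291 mm³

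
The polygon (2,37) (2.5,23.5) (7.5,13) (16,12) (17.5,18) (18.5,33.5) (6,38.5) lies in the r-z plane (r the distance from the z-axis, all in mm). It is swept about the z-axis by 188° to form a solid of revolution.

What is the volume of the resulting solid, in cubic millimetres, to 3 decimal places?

Profile (r,z), 7 vertices: (2,37) (2.5,23.5) (7.5,13) (16,12) (17.5,18) (18.5,33.5) (6,38.5)
edge 0: (2,37)→(2.5,23.5)  cross = 2·23.5 − 2.5·37 = -45.5000; (r_i+r_j)·cross = 4.5·-45.5000 = -204.7500
edge 1: (2.5,23.5)→(7.5,13)  cross = 2.5·13 − 7.5·23.5 = -143.7500; (r_i+r_j)·cross = 10·-143.7500 = -1437.5000
edge 2: (7.5,13)→(16,12)  cross = 7.5·12 − 16·13 = -118.0000; (r_i+r_j)·cross = 23.5·-118.0000 = -2773.0000
edge 3: (16,12)→(17.5,18)  cross = 16·18 − 17.5·12 = 78.0000; (r_i+r_j)·cross = 33.5·78.0000 = 2613.0000
edge 4: (17.5,18)→(18.5,33.5)  cross = 17.5·33.5 − 18.5·18 = 253.2500; (r_i+r_j)·cross = 36·253.2500 = 9117.0000
edge 5: (18.5,33.5)→(6,38.5)  cross = 18.5·38.5 − 6·33.5 = 511.2500; (r_i+r_j)·cross = 24.5·511.2500 = 12525.6250
edge 6: (6,38.5)→(2,37)  cross = 6·37 − 2·38.5 = 145.0000; (r_i+r_j)·cross = 8·145.0000 = 1160.0000
Σcross = 680.2500 → A = |Σcross|/2 = 340.1250 mm²
Σ(r_i+r_j)·cross = 21000.3750 → first moment M = |Σ|/6 = 3500.0625
R_c = M/A = 3500.0625/340.1250 = 10.2905 mm
θ = 188° = 3.281219 rad
V = θ·R_c·A = 3.281219·10.2905·340.1250 = 11484.472 mm³

Volume = 11484.472 mm³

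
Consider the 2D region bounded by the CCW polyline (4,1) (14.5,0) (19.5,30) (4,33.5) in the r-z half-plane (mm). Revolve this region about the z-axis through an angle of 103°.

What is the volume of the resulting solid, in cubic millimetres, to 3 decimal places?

Profile (r,z), 4 vertices: (4,1) (14.5,0) (19.5,30) (4,33.5)
edge 0: (4,1)→(14.5,0)  cross = 4·0 − 14.5·1 = -14.5000; (r_i+r_j)·cross = 18.5·-14.5000 = -268.2500
edge 1: (14.5,0)→(19.5,30)  cross = 14.5·30 − 19.5·0 = 435.0000; (r_i+r_j)·cross = 34·435.0000 = 14790.0000
edge 2: (19.5,30)→(4,33.5)  cross = 19.5·33.5 − 4·30 = 533.2500; (r_i+r_j)·cross = 23.5·533.2500 = 12531.3750
edge 3: (4,33.5)→(4,1)  cross = 4·1 − 4·33.5 = -130.0000; (r_i+r_j)·cross = 8·-130.0000 = -1040.0000
Σcross = 823.7500 → A = |Σcross|/2 = 411.8750 mm²
Σ(r_i+r_j)·cross = 26013.1250 → first moment M = |Σ|/6 = 4335.5208
R_c = M/A = 4335.5208/411.8750 = 10.5263 mm
θ = 103° = 1.797689 rad
V = θ·R_c·A = 1.797689·10.5263·411.8750 = 7793.919 mm³

Volume = 7793.919 mm³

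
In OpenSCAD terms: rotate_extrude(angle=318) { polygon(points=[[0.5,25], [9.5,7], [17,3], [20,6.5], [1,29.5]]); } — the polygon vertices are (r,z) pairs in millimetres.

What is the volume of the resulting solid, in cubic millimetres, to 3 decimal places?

Volume = 8694.421 mm³

Profile (r,z), 5 vertices: (0.5,25) (9.5,7) (17,3) (20,6.5) (1,29.5)
edge 0: (0.5,25)→(9.5,7)  cross = 0.5·7 − 9.5·25 = -234.0000; (r_i+r_j)·cross = 10·-234.0000 = -2340.0000
edge 1: (9.5,7)→(17,3)  cross = 9.5·3 − 17·7 = -90.5000; (r_i+r_j)·cross = 26.5·-90.5000 = -2398.2500
edge 2: (17,3)→(20,6.5)  cross = 17·6.5 − 20·3 = 50.5000; (r_i+r_j)·cross = 37·50.5000 = 1868.5000
edge 3: (20,6.5)→(1,29.5)  cross = 20·29.5 − 1·6.5 = 583.5000; (r_i+r_j)·cross = 21·583.5000 = 12253.5000
edge 4: (1,29.5)→(0.5,25)  cross = 1·25 − 0.5·29.5 = 10.2500; (r_i+r_j)·cross = 1.5·10.2500 = 15.3750
Σcross = 319.7500 → A = |Σcross|/2 = 159.8750 mm²
Σ(r_i+r_j)·cross = 9399.1250 → first moment M = |Σ|/6 = 1566.5208
R_c = M/A = 1566.5208/159.8750 = 9.7984 mm
θ = 318° = 5.550147 rad
V = θ·R_c·A = 5.550147·9.7984·159.8750 = 8694.421 mm³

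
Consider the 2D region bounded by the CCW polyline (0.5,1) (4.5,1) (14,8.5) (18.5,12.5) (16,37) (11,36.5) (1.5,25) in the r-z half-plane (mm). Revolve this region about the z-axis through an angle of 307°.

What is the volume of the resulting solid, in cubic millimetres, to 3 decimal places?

Profile (r,z), 7 vertices: (0.5,1) (4.5,1) (14,8.5) (18.5,12.5) (16,37) (11,36.5) (1.5,25)
edge 0: (0.5,1)→(4.5,1)  cross = 0.5·1 − 4.5·1 = -4.0000; (r_i+r_j)·cross = 5·-4.0000 = -20.0000
edge 1: (4.5,1)→(14,8.5)  cross = 4.5·8.5 − 14·1 = 24.2500; (r_i+r_j)·cross = 18.5·24.2500 = 448.6250
edge 2: (14,8.5)→(18.5,12.5)  cross = 14·12.5 − 18.5·8.5 = 17.7500; (r_i+r_j)·cross = 32.5·17.7500 = 576.8750
edge 3: (18.5,12.5)→(16,37)  cross = 18.5·37 − 16·12.5 = 484.5000; (r_i+r_j)·cross = 34.5·484.5000 = 16715.2500
edge 4: (16,37)→(11,36.5)  cross = 16·36.5 − 11·37 = 177.0000; (r_i+r_j)·cross = 27·177.0000 = 4779.0000
edge 5: (11,36.5)→(1.5,25)  cross = 11·25 − 1.5·36.5 = 220.2500; (r_i+r_j)·cross = 12.5·220.2500 = 2753.1250
edge 6: (1.5,25)→(0.5,1)  cross = 1.5·1 − 0.5·25 = -11.0000; (r_i+r_j)·cross = 2·-11.0000 = -22.0000
Σcross = 908.7500 → A = |Σcross|/2 = 454.3750 mm²
Σ(r_i+r_j)·cross = 25230.8750 → first moment M = |Σ|/6 = 4205.1458
R_c = M/A = 4205.1458/454.3750 = 9.2548 mm
θ = 307° = 5.358161 rad
V = θ·R_c·A = 5.358161·9.2548·454.3750 = 22531.848 mm³

Volume = 22531.848 mm³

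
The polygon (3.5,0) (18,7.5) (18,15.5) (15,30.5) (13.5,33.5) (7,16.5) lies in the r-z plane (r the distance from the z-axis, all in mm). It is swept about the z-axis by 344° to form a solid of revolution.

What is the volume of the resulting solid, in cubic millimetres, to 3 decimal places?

Profile (r,z), 6 vertices: (3.5,0) (18,7.5) (18,15.5) (15,30.5) (13.5,33.5) (7,16.5)
edge 0: (3.5,0)→(18,7.5)  cross = 3.5·7.5 − 18·0 = 26.2500; (r_i+r_j)·cross = 21.5·26.2500 = 564.3750
edge 1: (18,7.5)→(18,15.5)  cross = 18·15.5 − 18·7.5 = 144.0000; (r_i+r_j)·cross = 36·144.0000 = 5184.0000
edge 2: (18,15.5)→(15,30.5)  cross = 18·30.5 − 15·15.5 = 316.5000; (r_i+r_j)·cross = 33·316.5000 = 10444.5000
edge 3: (15,30.5)→(13.5,33.5)  cross = 15·33.5 − 13.5·30.5 = 90.7500; (r_i+r_j)·cross = 28.5·90.7500 = 2586.3750
edge 4: (13.5,33.5)→(7,16.5)  cross = 13.5·16.5 − 7·33.5 = -11.7500; (r_i+r_j)·cross = 20.5·-11.7500 = -240.8750
edge 5: (7,16.5)→(3.5,0)  cross = 7·0 − 3.5·16.5 = -57.7500; (r_i+r_j)·cross = 10.5·-57.7500 = -606.3750
Σcross = 508.0000 → A = |Σcross|/2 = 254.0000 mm²
Σ(r_i+r_j)·cross = 17932.0000 → first moment M = |Σ|/6 = 2988.6667
R_c = M/A = 2988.6667/254.0000 = 11.7664 mm
θ = 344° = 6.003933 rad
V = θ·R_c·A = 6.003933·11.7664·254.0000 = 17943.753 mm³

Volume = 17943.753 mm³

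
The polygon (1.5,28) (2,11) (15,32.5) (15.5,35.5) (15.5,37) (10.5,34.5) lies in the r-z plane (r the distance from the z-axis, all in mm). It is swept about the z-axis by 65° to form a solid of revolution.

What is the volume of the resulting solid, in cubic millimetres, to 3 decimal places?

Volume = 1223.118 mm³

Profile (r,z), 6 vertices: (1.5,28) (2,11) (15,32.5) (15.5,35.5) (15.5,37) (10.5,34.5)
edge 0: (1.5,28)→(2,11)  cross = 1.5·11 − 2·28 = -39.5000; (r_i+r_j)·cross = 3.5·-39.5000 = -138.2500
edge 1: (2,11)→(15,32.5)  cross = 2·32.5 − 15·11 = -100.0000; (r_i+r_j)·cross = 17·-100.0000 = -1700.0000
edge 2: (15,32.5)→(15.5,35.5)  cross = 15·35.5 − 15.5·32.5 = 28.7500; (r_i+r_j)·cross = 30.5·28.7500 = 876.8750
edge 3: (15.5,35.5)→(15.5,37)  cross = 15.5·37 − 15.5·35.5 = 23.2500; (r_i+r_j)·cross = 31·23.2500 = 720.7500
edge 4: (15.5,37)→(10.5,34.5)  cross = 15.5·34.5 − 10.5·37 = 146.2500; (r_i+r_j)·cross = 26·146.2500 = 3802.5000
edge 5: (10.5,34.5)→(1.5,28)  cross = 10.5·28 − 1.5·34.5 = 242.2500; (r_i+r_j)·cross = 12·242.2500 = 2907.0000
Σcross = 301.0000 → A = |Σcross|/2 = 150.5000 mm²
Σ(r_i+r_j)·cross = 6468.8750 → first moment M = |Σ|/6 = 1078.1458
R_c = M/A = 1078.1458/150.5000 = 7.1638 mm
θ = 65° = 1.134464 rad
V = θ·R_c·A = 1.134464·7.1638·150.5000 = 1223.118 mm³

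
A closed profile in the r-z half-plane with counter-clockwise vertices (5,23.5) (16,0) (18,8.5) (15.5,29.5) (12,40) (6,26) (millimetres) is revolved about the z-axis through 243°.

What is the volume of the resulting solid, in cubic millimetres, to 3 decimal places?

Profile (r,z), 6 vertices: (5,23.5) (16,0) (18,8.5) (15.5,29.5) (12,40) (6,26)
edge 0: (5,23.5)→(16,0)  cross = 5·0 − 16·23.5 = -376.0000; (r_i+r_j)·cross = 21·-376.0000 = -7896.0000
edge 1: (16,0)→(18,8.5)  cross = 16·8.5 − 18·0 = 136.0000; (r_i+r_j)·cross = 34·136.0000 = 4624.0000
edge 2: (18,8.5)→(15.5,29.5)  cross = 18·29.5 − 15.5·8.5 = 399.2500; (r_i+r_j)·cross = 33.5·399.2500 = 13374.8750
edge 3: (15.5,29.5)→(12,40)  cross = 15.5·40 − 12·29.5 = 266.0000; (r_i+r_j)·cross = 27.5·266.0000 = 7315.0000
edge 4: (12,40)→(6,26)  cross = 12·26 − 6·40 = 72.0000; (r_i+r_j)·cross = 18·72.0000 = 1296.0000
edge 5: (6,26)→(5,23.5)  cross = 6·23.5 − 5·26 = 11.0000; (r_i+r_j)·cross = 11·11.0000 = 121.0000
Σcross = 508.2500 → A = |Σcross|/2 = 254.1250 mm²
Σ(r_i+r_j)·cross = 18834.8750 → first moment M = |Σ|/6 = 3139.1458
R_c = M/A = 3139.1458/254.1250 = 12.3528 mm
θ = 243° = 4.241150 rad
V = θ·R_c·A = 4.241150·12.3528·254.1250 = 13313.589 mm³

Volume = 13313.589 mm³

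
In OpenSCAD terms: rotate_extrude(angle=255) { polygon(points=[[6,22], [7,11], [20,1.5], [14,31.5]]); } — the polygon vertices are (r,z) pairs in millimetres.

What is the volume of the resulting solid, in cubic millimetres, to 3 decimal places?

Volume = 12080.013 mm³

Profile (r,z), 4 vertices: (6,22) (7,11) (20,1.5) (14,31.5)
edge 0: (6,22)→(7,11)  cross = 6·11 − 7·22 = -88.0000; (r_i+r_j)·cross = 13·-88.0000 = -1144.0000
edge 1: (7,11)→(20,1.5)  cross = 7·1.5 − 20·11 = -209.5000; (r_i+r_j)·cross = 27·-209.5000 = -5656.5000
edge 2: (20,1.5)→(14,31.5)  cross = 20·31.5 − 14·1.5 = 609.0000; (r_i+r_j)·cross = 34·609.0000 = 20706.0000
edge 3: (14,31.5)→(6,22)  cross = 14·22 − 6·31.5 = 119.0000; (r_i+r_j)·cross = 20·119.0000 = 2380.0000
Σcross = 430.5000 → A = |Σcross|/2 = 215.2500 mm²
Σ(r_i+r_j)·cross = 16285.5000 → first moment M = |Σ|/6 = 2714.2500
R_c = M/A = 2714.2500/215.2500 = 12.6098 mm
θ = 255° = 4.450590 rad
V = θ·R_c·A = 4.450590·12.6098·215.2500 = 12080.013 mm³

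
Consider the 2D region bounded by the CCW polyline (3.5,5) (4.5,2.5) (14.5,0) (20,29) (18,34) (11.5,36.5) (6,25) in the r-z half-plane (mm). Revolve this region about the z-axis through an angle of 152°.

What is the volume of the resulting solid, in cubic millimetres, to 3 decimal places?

Volume = 12473.938 mm³

Profile (r,z), 7 vertices: (3.5,5) (4.5,2.5) (14.5,0) (20,29) (18,34) (11.5,36.5) (6,25)
edge 0: (3.5,5)→(4.5,2.5)  cross = 3.5·2.5 − 4.5·5 = -13.7500; (r_i+r_j)·cross = 8·-13.7500 = -110.0000
edge 1: (4.5,2.5)→(14.5,0)  cross = 4.5·0 − 14.5·2.5 = -36.2500; (r_i+r_j)·cross = 19·-36.2500 = -688.7500
edge 2: (14.5,0)→(20,29)  cross = 14.5·29 − 20·0 = 420.5000; (r_i+r_j)·cross = 34.5·420.5000 = 14507.2500
edge 3: (20,29)→(18,34)  cross = 20·34 − 18·29 = 158.0000; (r_i+r_j)·cross = 38·158.0000 = 6004.0000
edge 4: (18,34)→(11.5,36.5)  cross = 18·36.5 − 11.5·34 = 266.0000; (r_i+r_j)·cross = 29.5·266.0000 = 7847.0000
edge 5: (11.5,36.5)→(6,25)  cross = 11.5·25 − 6·36.5 = 68.5000; (r_i+r_j)·cross = 17.5·68.5000 = 1198.7500
edge 6: (6,25)→(3.5,5)  cross = 6·5 − 3.5·25 = -57.5000; (r_i+r_j)·cross = 9.5·-57.5000 = -546.2500
Σcross = 805.5000 → A = |Σcross|/2 = 402.7500 mm²
Σ(r_i+r_j)·cross = 28212.0000 → first moment M = |Σ|/6 = 4702.0000
R_c = M/A = 4702.0000/402.7500 = 11.6747 mm
θ = 152° = 2.652900 rad
V = θ·R_c·A = 2.652900·11.6747·402.7500 = 12473.938 mm³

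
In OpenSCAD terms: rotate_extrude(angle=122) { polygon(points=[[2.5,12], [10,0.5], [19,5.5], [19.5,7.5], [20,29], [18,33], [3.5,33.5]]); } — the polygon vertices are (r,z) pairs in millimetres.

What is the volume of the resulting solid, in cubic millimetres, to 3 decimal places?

Profile (r,z), 7 vertices: (2.5,12) (10,0.5) (19,5.5) (19.5,7.5) (20,29) (18,33) (3.5,33.5)
edge 0: (2.5,12)→(10,0.5)  cross = 2.5·0.5 − 10·12 = -118.7500; (r_i+r_j)·cross = 12.5·-118.7500 = -1484.3750
edge 1: (10,0.5)→(19,5.5)  cross = 10·5.5 − 19·0.5 = 45.5000; (r_i+r_j)·cross = 29·45.5000 = 1319.5000
edge 2: (19,5.5)→(19.5,7.5)  cross = 19·7.5 − 19.5·5.5 = 35.2500; (r_i+r_j)·cross = 38.5·35.2500 = 1357.1250
edge 3: (19.5,7.5)→(20,29)  cross = 19.5·29 − 20·7.5 = 415.5000; (r_i+r_j)·cross = 39.5·415.5000 = 16412.2500
edge 4: (20,29)→(18,33)  cross = 20·33 − 18·29 = 138.0000; (r_i+r_j)·cross = 38·138.0000 = 5244.0000
edge 5: (18,33)→(3.5,33.5)  cross = 18·33.5 − 3.5·33 = 487.5000; (r_i+r_j)·cross = 21.5·487.5000 = 10481.2500
edge 6: (3.5,33.5)→(2.5,12)  cross = 3.5·12 − 2.5·33.5 = -41.7500; (r_i+r_j)·cross = 6·-41.7500 = -250.5000
Σcross = 961.2500 → A = |Σcross|/2 = 480.6250 mm²
Σ(r_i+r_j)·cross = 33079.2500 → first moment M = |Σ|/6 = 5513.2083
R_c = M/A = 5513.2083/480.6250 = 11.4709 mm
θ = 122° = 2.129302 rad
V = θ·R_c·A = 2.129302·11.4709·480.6250 = 11739.284 mm³

Volume = 11739.284 mm³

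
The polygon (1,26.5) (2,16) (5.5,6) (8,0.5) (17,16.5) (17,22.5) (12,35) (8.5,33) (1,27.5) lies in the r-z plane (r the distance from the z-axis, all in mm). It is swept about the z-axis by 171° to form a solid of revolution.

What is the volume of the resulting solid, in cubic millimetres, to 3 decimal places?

Profile (r,z), 9 vertices: (1,26.5) (2,16) (5.5,6) (8,0.5) (17,16.5) (17,22.5) (12,35) (8.5,33) (1,27.5)
edge 0: (1,26.5)→(2,16)  cross = 1·16 − 2·26.5 = -37.0000; (r_i+r_j)·cross = 3·-37.0000 = -111.0000
edge 1: (2,16)→(5.5,6)  cross = 2·6 − 5.5·16 = -76.0000; (r_i+r_j)·cross = 7.5·-76.0000 = -570.0000
edge 2: (5.5,6)→(8,0.5)  cross = 5.5·0.5 − 8·6 = -45.2500; (r_i+r_j)·cross = 13.5·-45.2500 = -610.8750
edge 3: (8,0.5)→(17,16.5)  cross = 8·16.5 − 17·0.5 = 123.5000; (r_i+r_j)·cross = 25·123.5000 = 3087.5000
edge 4: (17,16.5)→(17,22.5)  cross = 17·22.5 − 17·16.5 = 102.0000; (r_i+r_j)·cross = 34·102.0000 = 3468.0000
edge 5: (17,22.5)→(12,35)  cross = 17·35 − 12·22.5 = 325.0000; (r_i+r_j)·cross = 29·325.0000 = 9425.0000
edge 6: (12,35)→(8.5,33)  cross = 12·33 − 8.5·35 = 98.5000; (r_i+r_j)·cross = 20.5·98.5000 = 2019.2500
edge 7: (8.5,33)→(1,27.5)  cross = 8.5·27.5 − 1·33 = 200.7500; (r_i+r_j)·cross = 9.5·200.7500 = 1907.1250
edge 8: (1,27.5)→(1,26.5)  cross = 1·26.5 − 1·27.5 = -1.0000; (r_i+r_j)·cross = 2·-1.0000 = -2.0000
Σcross = 690.5000 → A = |Σcross|/2 = 345.2500 mm²
Σ(r_i+r_j)·cross = 18613.0000 → first moment M = |Σ|/6 = 3102.1667
R_c = M/A = 3102.1667/345.2500 = 8.9853 mm
θ = 171° = 2.984513 rad
V = θ·R_c·A = 2.984513·8.9853·345.2500 = 9258.457 mm³

Volume = 9258.457 mm³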